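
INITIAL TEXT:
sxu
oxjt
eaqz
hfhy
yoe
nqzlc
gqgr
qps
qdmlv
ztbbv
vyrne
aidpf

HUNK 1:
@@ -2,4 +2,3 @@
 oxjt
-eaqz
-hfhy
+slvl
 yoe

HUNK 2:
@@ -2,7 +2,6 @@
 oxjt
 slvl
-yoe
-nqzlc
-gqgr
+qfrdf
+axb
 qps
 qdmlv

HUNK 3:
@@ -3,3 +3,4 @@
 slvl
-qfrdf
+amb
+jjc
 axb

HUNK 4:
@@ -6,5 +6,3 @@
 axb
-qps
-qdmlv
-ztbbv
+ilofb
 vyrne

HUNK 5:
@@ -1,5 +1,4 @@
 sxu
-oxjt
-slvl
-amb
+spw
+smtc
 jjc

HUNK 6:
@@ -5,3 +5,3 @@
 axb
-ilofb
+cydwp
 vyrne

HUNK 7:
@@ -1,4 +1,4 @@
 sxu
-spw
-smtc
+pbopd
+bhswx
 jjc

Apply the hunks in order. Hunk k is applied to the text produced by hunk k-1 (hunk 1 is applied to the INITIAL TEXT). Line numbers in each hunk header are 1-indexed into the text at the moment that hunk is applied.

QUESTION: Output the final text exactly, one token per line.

Answer: sxu
pbopd
bhswx
jjc
axb
cydwp
vyrne
aidpf

Derivation:
Hunk 1: at line 2 remove [eaqz,hfhy] add [slvl] -> 11 lines: sxu oxjt slvl yoe nqzlc gqgr qps qdmlv ztbbv vyrne aidpf
Hunk 2: at line 2 remove [yoe,nqzlc,gqgr] add [qfrdf,axb] -> 10 lines: sxu oxjt slvl qfrdf axb qps qdmlv ztbbv vyrne aidpf
Hunk 3: at line 3 remove [qfrdf] add [amb,jjc] -> 11 lines: sxu oxjt slvl amb jjc axb qps qdmlv ztbbv vyrne aidpf
Hunk 4: at line 6 remove [qps,qdmlv,ztbbv] add [ilofb] -> 9 lines: sxu oxjt slvl amb jjc axb ilofb vyrne aidpf
Hunk 5: at line 1 remove [oxjt,slvl,amb] add [spw,smtc] -> 8 lines: sxu spw smtc jjc axb ilofb vyrne aidpf
Hunk 6: at line 5 remove [ilofb] add [cydwp] -> 8 lines: sxu spw smtc jjc axb cydwp vyrne aidpf
Hunk 7: at line 1 remove [spw,smtc] add [pbopd,bhswx] -> 8 lines: sxu pbopd bhswx jjc axb cydwp vyrne aidpf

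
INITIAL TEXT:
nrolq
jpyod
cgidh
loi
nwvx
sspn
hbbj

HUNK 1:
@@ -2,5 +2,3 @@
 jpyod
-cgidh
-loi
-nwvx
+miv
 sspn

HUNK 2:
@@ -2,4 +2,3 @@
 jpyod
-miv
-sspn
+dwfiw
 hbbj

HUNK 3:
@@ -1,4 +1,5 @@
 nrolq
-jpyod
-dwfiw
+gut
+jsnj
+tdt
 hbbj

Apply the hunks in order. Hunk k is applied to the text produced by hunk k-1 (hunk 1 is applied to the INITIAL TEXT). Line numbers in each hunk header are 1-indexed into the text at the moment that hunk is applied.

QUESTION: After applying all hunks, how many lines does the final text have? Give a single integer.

Answer: 5

Derivation:
Hunk 1: at line 2 remove [cgidh,loi,nwvx] add [miv] -> 5 lines: nrolq jpyod miv sspn hbbj
Hunk 2: at line 2 remove [miv,sspn] add [dwfiw] -> 4 lines: nrolq jpyod dwfiw hbbj
Hunk 3: at line 1 remove [jpyod,dwfiw] add [gut,jsnj,tdt] -> 5 lines: nrolq gut jsnj tdt hbbj
Final line count: 5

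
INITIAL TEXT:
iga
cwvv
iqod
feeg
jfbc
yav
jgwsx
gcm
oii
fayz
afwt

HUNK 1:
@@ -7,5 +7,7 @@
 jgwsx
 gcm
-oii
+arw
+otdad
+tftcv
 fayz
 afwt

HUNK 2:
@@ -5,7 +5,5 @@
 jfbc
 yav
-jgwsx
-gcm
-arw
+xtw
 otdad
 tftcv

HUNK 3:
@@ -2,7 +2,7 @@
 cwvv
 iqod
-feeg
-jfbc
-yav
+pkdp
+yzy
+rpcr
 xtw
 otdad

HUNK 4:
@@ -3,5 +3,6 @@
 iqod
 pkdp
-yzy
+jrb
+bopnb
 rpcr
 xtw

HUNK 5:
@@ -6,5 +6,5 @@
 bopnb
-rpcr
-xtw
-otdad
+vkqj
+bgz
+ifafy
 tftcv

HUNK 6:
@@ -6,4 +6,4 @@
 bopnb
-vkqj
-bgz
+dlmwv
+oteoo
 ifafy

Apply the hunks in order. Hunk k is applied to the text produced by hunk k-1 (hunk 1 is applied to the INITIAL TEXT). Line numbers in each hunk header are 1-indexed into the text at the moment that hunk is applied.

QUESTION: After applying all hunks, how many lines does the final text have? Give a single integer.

Answer: 12

Derivation:
Hunk 1: at line 7 remove [oii] add [arw,otdad,tftcv] -> 13 lines: iga cwvv iqod feeg jfbc yav jgwsx gcm arw otdad tftcv fayz afwt
Hunk 2: at line 5 remove [jgwsx,gcm,arw] add [xtw] -> 11 lines: iga cwvv iqod feeg jfbc yav xtw otdad tftcv fayz afwt
Hunk 3: at line 2 remove [feeg,jfbc,yav] add [pkdp,yzy,rpcr] -> 11 lines: iga cwvv iqod pkdp yzy rpcr xtw otdad tftcv fayz afwt
Hunk 4: at line 3 remove [yzy] add [jrb,bopnb] -> 12 lines: iga cwvv iqod pkdp jrb bopnb rpcr xtw otdad tftcv fayz afwt
Hunk 5: at line 6 remove [rpcr,xtw,otdad] add [vkqj,bgz,ifafy] -> 12 lines: iga cwvv iqod pkdp jrb bopnb vkqj bgz ifafy tftcv fayz afwt
Hunk 6: at line 6 remove [vkqj,bgz] add [dlmwv,oteoo] -> 12 lines: iga cwvv iqod pkdp jrb bopnb dlmwv oteoo ifafy tftcv fayz afwt
Final line count: 12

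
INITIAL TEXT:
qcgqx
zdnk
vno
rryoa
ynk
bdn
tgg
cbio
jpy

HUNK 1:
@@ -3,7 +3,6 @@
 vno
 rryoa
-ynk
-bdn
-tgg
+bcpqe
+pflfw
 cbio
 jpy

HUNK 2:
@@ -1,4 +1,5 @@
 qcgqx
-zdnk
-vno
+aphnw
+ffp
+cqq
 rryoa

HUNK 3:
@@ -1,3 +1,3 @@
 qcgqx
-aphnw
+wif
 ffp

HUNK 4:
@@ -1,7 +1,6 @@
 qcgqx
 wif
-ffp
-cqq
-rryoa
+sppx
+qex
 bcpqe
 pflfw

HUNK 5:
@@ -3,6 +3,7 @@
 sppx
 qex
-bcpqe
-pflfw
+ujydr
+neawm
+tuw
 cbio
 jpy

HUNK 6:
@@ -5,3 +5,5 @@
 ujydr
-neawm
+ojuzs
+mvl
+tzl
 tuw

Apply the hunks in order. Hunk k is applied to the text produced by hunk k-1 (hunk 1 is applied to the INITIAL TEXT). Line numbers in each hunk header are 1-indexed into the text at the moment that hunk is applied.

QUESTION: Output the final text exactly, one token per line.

Answer: qcgqx
wif
sppx
qex
ujydr
ojuzs
mvl
tzl
tuw
cbio
jpy

Derivation:
Hunk 1: at line 3 remove [ynk,bdn,tgg] add [bcpqe,pflfw] -> 8 lines: qcgqx zdnk vno rryoa bcpqe pflfw cbio jpy
Hunk 2: at line 1 remove [zdnk,vno] add [aphnw,ffp,cqq] -> 9 lines: qcgqx aphnw ffp cqq rryoa bcpqe pflfw cbio jpy
Hunk 3: at line 1 remove [aphnw] add [wif] -> 9 lines: qcgqx wif ffp cqq rryoa bcpqe pflfw cbio jpy
Hunk 4: at line 1 remove [ffp,cqq,rryoa] add [sppx,qex] -> 8 lines: qcgqx wif sppx qex bcpqe pflfw cbio jpy
Hunk 5: at line 3 remove [bcpqe,pflfw] add [ujydr,neawm,tuw] -> 9 lines: qcgqx wif sppx qex ujydr neawm tuw cbio jpy
Hunk 6: at line 5 remove [neawm] add [ojuzs,mvl,tzl] -> 11 lines: qcgqx wif sppx qex ujydr ojuzs mvl tzl tuw cbio jpy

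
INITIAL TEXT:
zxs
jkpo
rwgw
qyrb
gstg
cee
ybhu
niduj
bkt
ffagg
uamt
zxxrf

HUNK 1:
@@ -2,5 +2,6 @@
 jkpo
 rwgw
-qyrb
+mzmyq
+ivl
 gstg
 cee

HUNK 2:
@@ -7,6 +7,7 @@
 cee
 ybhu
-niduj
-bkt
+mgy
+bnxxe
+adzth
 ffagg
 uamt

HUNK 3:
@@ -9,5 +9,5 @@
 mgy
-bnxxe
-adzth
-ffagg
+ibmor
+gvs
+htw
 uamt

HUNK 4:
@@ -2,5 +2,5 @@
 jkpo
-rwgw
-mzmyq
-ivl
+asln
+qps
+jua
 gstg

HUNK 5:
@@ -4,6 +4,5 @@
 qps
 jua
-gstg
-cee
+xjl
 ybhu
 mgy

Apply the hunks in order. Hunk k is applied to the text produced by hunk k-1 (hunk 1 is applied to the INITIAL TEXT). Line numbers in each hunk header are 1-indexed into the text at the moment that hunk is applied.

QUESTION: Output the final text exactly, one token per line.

Answer: zxs
jkpo
asln
qps
jua
xjl
ybhu
mgy
ibmor
gvs
htw
uamt
zxxrf

Derivation:
Hunk 1: at line 2 remove [qyrb] add [mzmyq,ivl] -> 13 lines: zxs jkpo rwgw mzmyq ivl gstg cee ybhu niduj bkt ffagg uamt zxxrf
Hunk 2: at line 7 remove [niduj,bkt] add [mgy,bnxxe,adzth] -> 14 lines: zxs jkpo rwgw mzmyq ivl gstg cee ybhu mgy bnxxe adzth ffagg uamt zxxrf
Hunk 3: at line 9 remove [bnxxe,adzth,ffagg] add [ibmor,gvs,htw] -> 14 lines: zxs jkpo rwgw mzmyq ivl gstg cee ybhu mgy ibmor gvs htw uamt zxxrf
Hunk 4: at line 2 remove [rwgw,mzmyq,ivl] add [asln,qps,jua] -> 14 lines: zxs jkpo asln qps jua gstg cee ybhu mgy ibmor gvs htw uamt zxxrf
Hunk 5: at line 4 remove [gstg,cee] add [xjl] -> 13 lines: zxs jkpo asln qps jua xjl ybhu mgy ibmor gvs htw uamt zxxrf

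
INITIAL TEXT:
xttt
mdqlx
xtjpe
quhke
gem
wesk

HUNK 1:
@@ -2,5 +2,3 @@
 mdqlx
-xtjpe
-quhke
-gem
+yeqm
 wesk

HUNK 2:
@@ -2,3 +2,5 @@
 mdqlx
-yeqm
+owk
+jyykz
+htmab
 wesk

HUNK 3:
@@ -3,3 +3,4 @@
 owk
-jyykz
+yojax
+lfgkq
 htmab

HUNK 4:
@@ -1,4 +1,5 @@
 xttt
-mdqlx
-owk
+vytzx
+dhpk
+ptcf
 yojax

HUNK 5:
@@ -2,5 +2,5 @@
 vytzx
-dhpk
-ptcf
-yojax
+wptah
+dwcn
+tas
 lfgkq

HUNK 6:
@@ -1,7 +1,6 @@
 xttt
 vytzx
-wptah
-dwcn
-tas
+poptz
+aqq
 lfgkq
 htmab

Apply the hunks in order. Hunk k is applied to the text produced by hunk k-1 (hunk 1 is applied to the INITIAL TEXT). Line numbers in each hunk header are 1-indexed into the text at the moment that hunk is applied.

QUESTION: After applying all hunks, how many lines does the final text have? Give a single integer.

Hunk 1: at line 2 remove [xtjpe,quhke,gem] add [yeqm] -> 4 lines: xttt mdqlx yeqm wesk
Hunk 2: at line 2 remove [yeqm] add [owk,jyykz,htmab] -> 6 lines: xttt mdqlx owk jyykz htmab wesk
Hunk 3: at line 3 remove [jyykz] add [yojax,lfgkq] -> 7 lines: xttt mdqlx owk yojax lfgkq htmab wesk
Hunk 4: at line 1 remove [mdqlx,owk] add [vytzx,dhpk,ptcf] -> 8 lines: xttt vytzx dhpk ptcf yojax lfgkq htmab wesk
Hunk 5: at line 2 remove [dhpk,ptcf,yojax] add [wptah,dwcn,tas] -> 8 lines: xttt vytzx wptah dwcn tas lfgkq htmab wesk
Hunk 6: at line 1 remove [wptah,dwcn,tas] add [poptz,aqq] -> 7 lines: xttt vytzx poptz aqq lfgkq htmab wesk
Final line count: 7

Answer: 7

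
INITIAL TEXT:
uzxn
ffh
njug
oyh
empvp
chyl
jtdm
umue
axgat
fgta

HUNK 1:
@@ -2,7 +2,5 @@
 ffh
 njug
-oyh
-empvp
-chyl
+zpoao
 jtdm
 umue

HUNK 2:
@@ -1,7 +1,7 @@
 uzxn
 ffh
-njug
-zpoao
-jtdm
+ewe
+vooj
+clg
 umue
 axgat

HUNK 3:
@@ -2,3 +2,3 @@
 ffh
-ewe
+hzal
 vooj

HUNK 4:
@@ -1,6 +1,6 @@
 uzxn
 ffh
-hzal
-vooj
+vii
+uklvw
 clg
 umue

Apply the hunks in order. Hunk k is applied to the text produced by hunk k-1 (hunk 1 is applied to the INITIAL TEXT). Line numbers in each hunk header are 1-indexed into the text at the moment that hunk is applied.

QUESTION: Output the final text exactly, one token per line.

Answer: uzxn
ffh
vii
uklvw
clg
umue
axgat
fgta

Derivation:
Hunk 1: at line 2 remove [oyh,empvp,chyl] add [zpoao] -> 8 lines: uzxn ffh njug zpoao jtdm umue axgat fgta
Hunk 2: at line 1 remove [njug,zpoao,jtdm] add [ewe,vooj,clg] -> 8 lines: uzxn ffh ewe vooj clg umue axgat fgta
Hunk 3: at line 2 remove [ewe] add [hzal] -> 8 lines: uzxn ffh hzal vooj clg umue axgat fgta
Hunk 4: at line 1 remove [hzal,vooj] add [vii,uklvw] -> 8 lines: uzxn ffh vii uklvw clg umue axgat fgta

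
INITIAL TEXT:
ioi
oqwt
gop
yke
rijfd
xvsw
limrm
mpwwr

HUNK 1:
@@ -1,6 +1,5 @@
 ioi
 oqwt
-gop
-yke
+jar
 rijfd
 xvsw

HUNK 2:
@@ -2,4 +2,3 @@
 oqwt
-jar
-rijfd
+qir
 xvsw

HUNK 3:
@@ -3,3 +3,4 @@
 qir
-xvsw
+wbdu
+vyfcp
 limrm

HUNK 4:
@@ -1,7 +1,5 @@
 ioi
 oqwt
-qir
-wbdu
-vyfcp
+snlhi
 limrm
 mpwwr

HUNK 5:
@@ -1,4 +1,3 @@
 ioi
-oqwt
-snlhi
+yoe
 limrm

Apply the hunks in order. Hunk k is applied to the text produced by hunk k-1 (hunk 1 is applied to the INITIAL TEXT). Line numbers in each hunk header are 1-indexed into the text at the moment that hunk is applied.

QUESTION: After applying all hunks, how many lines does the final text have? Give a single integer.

Answer: 4

Derivation:
Hunk 1: at line 1 remove [gop,yke] add [jar] -> 7 lines: ioi oqwt jar rijfd xvsw limrm mpwwr
Hunk 2: at line 2 remove [jar,rijfd] add [qir] -> 6 lines: ioi oqwt qir xvsw limrm mpwwr
Hunk 3: at line 3 remove [xvsw] add [wbdu,vyfcp] -> 7 lines: ioi oqwt qir wbdu vyfcp limrm mpwwr
Hunk 4: at line 1 remove [qir,wbdu,vyfcp] add [snlhi] -> 5 lines: ioi oqwt snlhi limrm mpwwr
Hunk 5: at line 1 remove [oqwt,snlhi] add [yoe] -> 4 lines: ioi yoe limrm mpwwr
Final line count: 4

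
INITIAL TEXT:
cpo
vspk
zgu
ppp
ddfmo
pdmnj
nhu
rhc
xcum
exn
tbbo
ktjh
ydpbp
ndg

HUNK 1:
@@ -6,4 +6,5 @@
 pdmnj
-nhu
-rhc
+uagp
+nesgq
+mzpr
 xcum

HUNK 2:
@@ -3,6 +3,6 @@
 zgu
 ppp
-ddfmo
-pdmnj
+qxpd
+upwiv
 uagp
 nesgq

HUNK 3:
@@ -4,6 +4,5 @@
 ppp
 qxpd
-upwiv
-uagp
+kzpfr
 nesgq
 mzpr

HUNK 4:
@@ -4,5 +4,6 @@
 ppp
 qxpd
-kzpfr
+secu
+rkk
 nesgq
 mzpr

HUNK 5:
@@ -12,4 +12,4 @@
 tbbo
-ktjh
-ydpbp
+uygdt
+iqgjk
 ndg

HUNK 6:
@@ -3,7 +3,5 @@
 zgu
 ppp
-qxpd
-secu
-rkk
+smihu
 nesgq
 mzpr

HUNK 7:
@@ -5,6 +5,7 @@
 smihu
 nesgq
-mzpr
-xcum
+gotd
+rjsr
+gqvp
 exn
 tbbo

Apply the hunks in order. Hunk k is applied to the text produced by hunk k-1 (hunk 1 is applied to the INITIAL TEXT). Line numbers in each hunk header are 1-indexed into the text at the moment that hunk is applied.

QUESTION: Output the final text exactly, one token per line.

Hunk 1: at line 6 remove [nhu,rhc] add [uagp,nesgq,mzpr] -> 15 lines: cpo vspk zgu ppp ddfmo pdmnj uagp nesgq mzpr xcum exn tbbo ktjh ydpbp ndg
Hunk 2: at line 3 remove [ddfmo,pdmnj] add [qxpd,upwiv] -> 15 lines: cpo vspk zgu ppp qxpd upwiv uagp nesgq mzpr xcum exn tbbo ktjh ydpbp ndg
Hunk 3: at line 4 remove [upwiv,uagp] add [kzpfr] -> 14 lines: cpo vspk zgu ppp qxpd kzpfr nesgq mzpr xcum exn tbbo ktjh ydpbp ndg
Hunk 4: at line 4 remove [kzpfr] add [secu,rkk] -> 15 lines: cpo vspk zgu ppp qxpd secu rkk nesgq mzpr xcum exn tbbo ktjh ydpbp ndg
Hunk 5: at line 12 remove [ktjh,ydpbp] add [uygdt,iqgjk] -> 15 lines: cpo vspk zgu ppp qxpd secu rkk nesgq mzpr xcum exn tbbo uygdt iqgjk ndg
Hunk 6: at line 3 remove [qxpd,secu,rkk] add [smihu] -> 13 lines: cpo vspk zgu ppp smihu nesgq mzpr xcum exn tbbo uygdt iqgjk ndg
Hunk 7: at line 5 remove [mzpr,xcum] add [gotd,rjsr,gqvp] -> 14 lines: cpo vspk zgu ppp smihu nesgq gotd rjsr gqvp exn tbbo uygdt iqgjk ndg

Answer: cpo
vspk
zgu
ppp
smihu
nesgq
gotd
rjsr
gqvp
exn
tbbo
uygdt
iqgjk
ndg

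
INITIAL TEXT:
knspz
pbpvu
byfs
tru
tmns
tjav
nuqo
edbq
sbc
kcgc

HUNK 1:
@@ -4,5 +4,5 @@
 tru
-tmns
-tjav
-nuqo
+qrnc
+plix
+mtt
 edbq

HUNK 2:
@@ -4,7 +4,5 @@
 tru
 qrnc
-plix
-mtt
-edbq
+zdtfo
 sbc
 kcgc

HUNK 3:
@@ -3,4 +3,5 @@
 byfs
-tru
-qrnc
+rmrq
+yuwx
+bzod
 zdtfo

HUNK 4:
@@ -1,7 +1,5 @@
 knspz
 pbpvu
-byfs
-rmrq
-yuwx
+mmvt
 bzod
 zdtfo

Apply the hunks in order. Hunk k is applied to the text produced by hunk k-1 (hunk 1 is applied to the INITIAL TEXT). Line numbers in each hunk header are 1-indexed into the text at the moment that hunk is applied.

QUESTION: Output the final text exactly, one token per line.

Answer: knspz
pbpvu
mmvt
bzod
zdtfo
sbc
kcgc

Derivation:
Hunk 1: at line 4 remove [tmns,tjav,nuqo] add [qrnc,plix,mtt] -> 10 lines: knspz pbpvu byfs tru qrnc plix mtt edbq sbc kcgc
Hunk 2: at line 4 remove [plix,mtt,edbq] add [zdtfo] -> 8 lines: knspz pbpvu byfs tru qrnc zdtfo sbc kcgc
Hunk 3: at line 3 remove [tru,qrnc] add [rmrq,yuwx,bzod] -> 9 lines: knspz pbpvu byfs rmrq yuwx bzod zdtfo sbc kcgc
Hunk 4: at line 1 remove [byfs,rmrq,yuwx] add [mmvt] -> 7 lines: knspz pbpvu mmvt bzod zdtfo sbc kcgc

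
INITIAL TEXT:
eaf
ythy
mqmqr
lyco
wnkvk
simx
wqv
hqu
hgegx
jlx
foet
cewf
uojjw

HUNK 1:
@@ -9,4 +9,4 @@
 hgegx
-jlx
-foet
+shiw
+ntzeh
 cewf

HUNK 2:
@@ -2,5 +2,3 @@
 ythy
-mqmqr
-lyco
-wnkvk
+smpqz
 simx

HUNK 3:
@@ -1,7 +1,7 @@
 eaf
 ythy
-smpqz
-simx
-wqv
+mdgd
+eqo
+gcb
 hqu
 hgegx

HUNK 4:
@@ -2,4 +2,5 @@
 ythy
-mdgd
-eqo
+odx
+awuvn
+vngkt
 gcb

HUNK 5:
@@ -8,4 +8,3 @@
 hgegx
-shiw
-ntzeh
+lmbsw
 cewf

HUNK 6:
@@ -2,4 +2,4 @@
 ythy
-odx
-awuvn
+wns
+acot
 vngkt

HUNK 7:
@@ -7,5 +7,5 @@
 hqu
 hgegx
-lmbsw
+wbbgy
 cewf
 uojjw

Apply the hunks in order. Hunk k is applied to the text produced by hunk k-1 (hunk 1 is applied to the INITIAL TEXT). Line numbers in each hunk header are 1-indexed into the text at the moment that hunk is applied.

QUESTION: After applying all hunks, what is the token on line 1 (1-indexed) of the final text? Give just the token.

Answer: eaf

Derivation:
Hunk 1: at line 9 remove [jlx,foet] add [shiw,ntzeh] -> 13 lines: eaf ythy mqmqr lyco wnkvk simx wqv hqu hgegx shiw ntzeh cewf uojjw
Hunk 2: at line 2 remove [mqmqr,lyco,wnkvk] add [smpqz] -> 11 lines: eaf ythy smpqz simx wqv hqu hgegx shiw ntzeh cewf uojjw
Hunk 3: at line 1 remove [smpqz,simx,wqv] add [mdgd,eqo,gcb] -> 11 lines: eaf ythy mdgd eqo gcb hqu hgegx shiw ntzeh cewf uojjw
Hunk 4: at line 2 remove [mdgd,eqo] add [odx,awuvn,vngkt] -> 12 lines: eaf ythy odx awuvn vngkt gcb hqu hgegx shiw ntzeh cewf uojjw
Hunk 5: at line 8 remove [shiw,ntzeh] add [lmbsw] -> 11 lines: eaf ythy odx awuvn vngkt gcb hqu hgegx lmbsw cewf uojjw
Hunk 6: at line 2 remove [odx,awuvn] add [wns,acot] -> 11 lines: eaf ythy wns acot vngkt gcb hqu hgegx lmbsw cewf uojjw
Hunk 7: at line 7 remove [lmbsw] add [wbbgy] -> 11 lines: eaf ythy wns acot vngkt gcb hqu hgegx wbbgy cewf uojjw
Final line 1: eaf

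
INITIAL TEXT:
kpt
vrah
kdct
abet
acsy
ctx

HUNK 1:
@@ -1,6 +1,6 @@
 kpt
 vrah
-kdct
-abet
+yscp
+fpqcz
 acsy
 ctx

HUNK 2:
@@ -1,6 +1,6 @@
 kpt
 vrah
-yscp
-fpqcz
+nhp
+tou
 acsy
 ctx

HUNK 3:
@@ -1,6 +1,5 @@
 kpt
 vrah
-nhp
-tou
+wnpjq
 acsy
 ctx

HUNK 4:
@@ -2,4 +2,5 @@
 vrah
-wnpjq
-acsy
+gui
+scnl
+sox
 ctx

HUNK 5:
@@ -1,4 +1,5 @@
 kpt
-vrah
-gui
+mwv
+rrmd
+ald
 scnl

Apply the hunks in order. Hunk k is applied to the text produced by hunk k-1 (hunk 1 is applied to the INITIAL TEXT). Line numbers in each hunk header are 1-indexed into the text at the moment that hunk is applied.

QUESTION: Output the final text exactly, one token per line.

Answer: kpt
mwv
rrmd
ald
scnl
sox
ctx

Derivation:
Hunk 1: at line 1 remove [kdct,abet] add [yscp,fpqcz] -> 6 lines: kpt vrah yscp fpqcz acsy ctx
Hunk 2: at line 1 remove [yscp,fpqcz] add [nhp,tou] -> 6 lines: kpt vrah nhp tou acsy ctx
Hunk 3: at line 1 remove [nhp,tou] add [wnpjq] -> 5 lines: kpt vrah wnpjq acsy ctx
Hunk 4: at line 2 remove [wnpjq,acsy] add [gui,scnl,sox] -> 6 lines: kpt vrah gui scnl sox ctx
Hunk 5: at line 1 remove [vrah,gui] add [mwv,rrmd,ald] -> 7 lines: kpt mwv rrmd ald scnl sox ctx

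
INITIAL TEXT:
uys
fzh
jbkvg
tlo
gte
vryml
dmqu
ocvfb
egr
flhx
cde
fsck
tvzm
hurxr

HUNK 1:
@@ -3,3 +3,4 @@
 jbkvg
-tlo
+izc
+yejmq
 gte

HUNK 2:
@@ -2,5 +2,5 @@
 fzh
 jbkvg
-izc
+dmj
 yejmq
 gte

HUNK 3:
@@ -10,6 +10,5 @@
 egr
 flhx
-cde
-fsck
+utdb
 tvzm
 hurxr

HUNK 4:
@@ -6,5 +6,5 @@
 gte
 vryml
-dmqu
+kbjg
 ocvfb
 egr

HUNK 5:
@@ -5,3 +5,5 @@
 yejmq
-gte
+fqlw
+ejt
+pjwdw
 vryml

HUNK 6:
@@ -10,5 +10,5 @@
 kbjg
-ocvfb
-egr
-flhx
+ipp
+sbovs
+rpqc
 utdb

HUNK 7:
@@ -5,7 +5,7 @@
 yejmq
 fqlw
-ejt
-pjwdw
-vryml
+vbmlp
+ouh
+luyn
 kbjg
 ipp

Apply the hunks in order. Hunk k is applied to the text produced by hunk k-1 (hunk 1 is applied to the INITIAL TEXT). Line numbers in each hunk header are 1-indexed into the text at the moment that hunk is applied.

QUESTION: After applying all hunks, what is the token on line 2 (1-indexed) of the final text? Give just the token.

Answer: fzh

Derivation:
Hunk 1: at line 3 remove [tlo] add [izc,yejmq] -> 15 lines: uys fzh jbkvg izc yejmq gte vryml dmqu ocvfb egr flhx cde fsck tvzm hurxr
Hunk 2: at line 2 remove [izc] add [dmj] -> 15 lines: uys fzh jbkvg dmj yejmq gte vryml dmqu ocvfb egr flhx cde fsck tvzm hurxr
Hunk 3: at line 10 remove [cde,fsck] add [utdb] -> 14 lines: uys fzh jbkvg dmj yejmq gte vryml dmqu ocvfb egr flhx utdb tvzm hurxr
Hunk 4: at line 6 remove [dmqu] add [kbjg] -> 14 lines: uys fzh jbkvg dmj yejmq gte vryml kbjg ocvfb egr flhx utdb tvzm hurxr
Hunk 5: at line 5 remove [gte] add [fqlw,ejt,pjwdw] -> 16 lines: uys fzh jbkvg dmj yejmq fqlw ejt pjwdw vryml kbjg ocvfb egr flhx utdb tvzm hurxr
Hunk 6: at line 10 remove [ocvfb,egr,flhx] add [ipp,sbovs,rpqc] -> 16 lines: uys fzh jbkvg dmj yejmq fqlw ejt pjwdw vryml kbjg ipp sbovs rpqc utdb tvzm hurxr
Hunk 7: at line 5 remove [ejt,pjwdw,vryml] add [vbmlp,ouh,luyn] -> 16 lines: uys fzh jbkvg dmj yejmq fqlw vbmlp ouh luyn kbjg ipp sbovs rpqc utdb tvzm hurxr
Final line 2: fzh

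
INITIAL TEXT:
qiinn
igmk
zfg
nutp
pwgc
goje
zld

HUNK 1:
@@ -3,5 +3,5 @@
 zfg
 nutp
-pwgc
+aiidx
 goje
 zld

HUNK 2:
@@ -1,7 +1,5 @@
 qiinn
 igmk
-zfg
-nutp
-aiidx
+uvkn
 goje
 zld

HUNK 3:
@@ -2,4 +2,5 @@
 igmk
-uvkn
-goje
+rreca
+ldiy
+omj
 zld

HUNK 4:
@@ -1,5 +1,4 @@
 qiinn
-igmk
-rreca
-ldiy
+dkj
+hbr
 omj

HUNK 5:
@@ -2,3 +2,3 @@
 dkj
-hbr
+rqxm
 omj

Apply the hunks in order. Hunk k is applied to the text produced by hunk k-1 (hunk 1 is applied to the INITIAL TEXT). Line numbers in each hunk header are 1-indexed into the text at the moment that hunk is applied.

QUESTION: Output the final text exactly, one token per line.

Hunk 1: at line 3 remove [pwgc] add [aiidx] -> 7 lines: qiinn igmk zfg nutp aiidx goje zld
Hunk 2: at line 1 remove [zfg,nutp,aiidx] add [uvkn] -> 5 lines: qiinn igmk uvkn goje zld
Hunk 3: at line 2 remove [uvkn,goje] add [rreca,ldiy,omj] -> 6 lines: qiinn igmk rreca ldiy omj zld
Hunk 4: at line 1 remove [igmk,rreca,ldiy] add [dkj,hbr] -> 5 lines: qiinn dkj hbr omj zld
Hunk 5: at line 2 remove [hbr] add [rqxm] -> 5 lines: qiinn dkj rqxm omj zld

Answer: qiinn
dkj
rqxm
omj
zld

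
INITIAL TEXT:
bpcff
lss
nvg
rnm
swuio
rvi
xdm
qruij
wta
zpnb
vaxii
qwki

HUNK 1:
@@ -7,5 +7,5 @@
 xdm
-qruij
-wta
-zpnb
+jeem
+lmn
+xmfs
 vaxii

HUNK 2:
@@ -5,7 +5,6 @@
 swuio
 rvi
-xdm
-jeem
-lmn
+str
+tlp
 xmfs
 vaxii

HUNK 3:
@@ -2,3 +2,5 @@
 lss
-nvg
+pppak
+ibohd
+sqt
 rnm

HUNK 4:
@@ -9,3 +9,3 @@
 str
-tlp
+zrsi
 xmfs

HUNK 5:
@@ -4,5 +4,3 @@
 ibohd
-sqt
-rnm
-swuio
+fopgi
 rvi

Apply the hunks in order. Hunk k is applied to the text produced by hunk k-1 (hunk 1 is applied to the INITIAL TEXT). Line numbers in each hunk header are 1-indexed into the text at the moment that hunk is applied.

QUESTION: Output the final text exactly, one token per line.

Answer: bpcff
lss
pppak
ibohd
fopgi
rvi
str
zrsi
xmfs
vaxii
qwki

Derivation:
Hunk 1: at line 7 remove [qruij,wta,zpnb] add [jeem,lmn,xmfs] -> 12 lines: bpcff lss nvg rnm swuio rvi xdm jeem lmn xmfs vaxii qwki
Hunk 2: at line 5 remove [xdm,jeem,lmn] add [str,tlp] -> 11 lines: bpcff lss nvg rnm swuio rvi str tlp xmfs vaxii qwki
Hunk 3: at line 2 remove [nvg] add [pppak,ibohd,sqt] -> 13 lines: bpcff lss pppak ibohd sqt rnm swuio rvi str tlp xmfs vaxii qwki
Hunk 4: at line 9 remove [tlp] add [zrsi] -> 13 lines: bpcff lss pppak ibohd sqt rnm swuio rvi str zrsi xmfs vaxii qwki
Hunk 5: at line 4 remove [sqt,rnm,swuio] add [fopgi] -> 11 lines: bpcff lss pppak ibohd fopgi rvi str zrsi xmfs vaxii qwki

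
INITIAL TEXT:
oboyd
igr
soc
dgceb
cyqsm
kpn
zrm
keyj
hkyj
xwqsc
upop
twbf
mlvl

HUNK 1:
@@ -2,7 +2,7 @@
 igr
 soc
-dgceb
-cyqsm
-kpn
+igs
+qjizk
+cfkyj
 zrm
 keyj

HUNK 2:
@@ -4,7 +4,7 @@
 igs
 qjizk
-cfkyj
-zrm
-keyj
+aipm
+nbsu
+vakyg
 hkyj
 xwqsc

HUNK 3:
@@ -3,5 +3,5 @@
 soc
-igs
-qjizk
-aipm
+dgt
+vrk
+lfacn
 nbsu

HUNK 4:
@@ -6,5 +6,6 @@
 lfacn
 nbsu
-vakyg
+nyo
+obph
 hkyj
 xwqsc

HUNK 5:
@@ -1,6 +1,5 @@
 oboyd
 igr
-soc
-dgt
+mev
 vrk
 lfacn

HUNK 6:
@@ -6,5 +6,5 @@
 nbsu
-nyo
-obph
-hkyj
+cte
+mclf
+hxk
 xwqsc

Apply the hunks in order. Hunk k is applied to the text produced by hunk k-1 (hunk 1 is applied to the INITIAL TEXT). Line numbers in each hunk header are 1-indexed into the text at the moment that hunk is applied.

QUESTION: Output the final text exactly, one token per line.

Hunk 1: at line 2 remove [dgceb,cyqsm,kpn] add [igs,qjizk,cfkyj] -> 13 lines: oboyd igr soc igs qjizk cfkyj zrm keyj hkyj xwqsc upop twbf mlvl
Hunk 2: at line 4 remove [cfkyj,zrm,keyj] add [aipm,nbsu,vakyg] -> 13 lines: oboyd igr soc igs qjizk aipm nbsu vakyg hkyj xwqsc upop twbf mlvl
Hunk 3: at line 3 remove [igs,qjizk,aipm] add [dgt,vrk,lfacn] -> 13 lines: oboyd igr soc dgt vrk lfacn nbsu vakyg hkyj xwqsc upop twbf mlvl
Hunk 4: at line 6 remove [vakyg] add [nyo,obph] -> 14 lines: oboyd igr soc dgt vrk lfacn nbsu nyo obph hkyj xwqsc upop twbf mlvl
Hunk 5: at line 1 remove [soc,dgt] add [mev] -> 13 lines: oboyd igr mev vrk lfacn nbsu nyo obph hkyj xwqsc upop twbf mlvl
Hunk 6: at line 6 remove [nyo,obph,hkyj] add [cte,mclf,hxk] -> 13 lines: oboyd igr mev vrk lfacn nbsu cte mclf hxk xwqsc upop twbf mlvl

Answer: oboyd
igr
mev
vrk
lfacn
nbsu
cte
mclf
hxk
xwqsc
upop
twbf
mlvl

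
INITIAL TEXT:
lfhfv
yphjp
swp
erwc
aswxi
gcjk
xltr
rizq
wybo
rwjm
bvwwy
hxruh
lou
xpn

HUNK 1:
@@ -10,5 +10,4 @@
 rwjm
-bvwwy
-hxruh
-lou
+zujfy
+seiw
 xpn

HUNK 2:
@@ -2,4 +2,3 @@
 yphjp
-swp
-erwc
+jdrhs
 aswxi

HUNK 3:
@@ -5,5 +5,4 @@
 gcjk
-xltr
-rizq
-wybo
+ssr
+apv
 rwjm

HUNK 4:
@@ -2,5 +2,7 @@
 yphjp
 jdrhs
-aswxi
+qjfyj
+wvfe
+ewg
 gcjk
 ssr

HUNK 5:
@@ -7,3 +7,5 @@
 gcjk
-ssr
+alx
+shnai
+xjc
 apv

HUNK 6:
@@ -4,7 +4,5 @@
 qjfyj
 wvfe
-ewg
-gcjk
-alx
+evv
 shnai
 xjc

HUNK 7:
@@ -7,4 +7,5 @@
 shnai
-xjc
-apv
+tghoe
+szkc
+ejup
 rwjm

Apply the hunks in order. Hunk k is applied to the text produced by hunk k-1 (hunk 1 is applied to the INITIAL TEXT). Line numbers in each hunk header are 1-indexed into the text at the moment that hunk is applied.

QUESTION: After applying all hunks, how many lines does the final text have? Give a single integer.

Answer: 14

Derivation:
Hunk 1: at line 10 remove [bvwwy,hxruh,lou] add [zujfy,seiw] -> 13 lines: lfhfv yphjp swp erwc aswxi gcjk xltr rizq wybo rwjm zujfy seiw xpn
Hunk 2: at line 2 remove [swp,erwc] add [jdrhs] -> 12 lines: lfhfv yphjp jdrhs aswxi gcjk xltr rizq wybo rwjm zujfy seiw xpn
Hunk 3: at line 5 remove [xltr,rizq,wybo] add [ssr,apv] -> 11 lines: lfhfv yphjp jdrhs aswxi gcjk ssr apv rwjm zujfy seiw xpn
Hunk 4: at line 2 remove [aswxi] add [qjfyj,wvfe,ewg] -> 13 lines: lfhfv yphjp jdrhs qjfyj wvfe ewg gcjk ssr apv rwjm zujfy seiw xpn
Hunk 5: at line 7 remove [ssr] add [alx,shnai,xjc] -> 15 lines: lfhfv yphjp jdrhs qjfyj wvfe ewg gcjk alx shnai xjc apv rwjm zujfy seiw xpn
Hunk 6: at line 4 remove [ewg,gcjk,alx] add [evv] -> 13 lines: lfhfv yphjp jdrhs qjfyj wvfe evv shnai xjc apv rwjm zujfy seiw xpn
Hunk 7: at line 7 remove [xjc,apv] add [tghoe,szkc,ejup] -> 14 lines: lfhfv yphjp jdrhs qjfyj wvfe evv shnai tghoe szkc ejup rwjm zujfy seiw xpn
Final line count: 14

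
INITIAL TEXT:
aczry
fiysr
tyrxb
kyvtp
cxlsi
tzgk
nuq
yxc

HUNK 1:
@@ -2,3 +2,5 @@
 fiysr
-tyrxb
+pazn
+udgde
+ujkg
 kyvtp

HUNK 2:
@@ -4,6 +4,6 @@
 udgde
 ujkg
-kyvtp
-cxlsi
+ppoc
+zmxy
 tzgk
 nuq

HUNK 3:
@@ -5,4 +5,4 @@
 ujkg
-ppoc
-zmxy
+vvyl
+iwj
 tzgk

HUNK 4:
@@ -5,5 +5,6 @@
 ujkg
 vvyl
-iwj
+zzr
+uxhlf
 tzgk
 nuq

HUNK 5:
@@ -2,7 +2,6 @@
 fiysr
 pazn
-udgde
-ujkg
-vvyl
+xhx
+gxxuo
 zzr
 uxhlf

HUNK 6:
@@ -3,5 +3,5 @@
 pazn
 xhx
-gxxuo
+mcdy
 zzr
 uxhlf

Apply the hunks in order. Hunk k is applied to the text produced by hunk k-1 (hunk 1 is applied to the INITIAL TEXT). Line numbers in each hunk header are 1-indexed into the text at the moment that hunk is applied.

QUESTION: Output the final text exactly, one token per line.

Hunk 1: at line 2 remove [tyrxb] add [pazn,udgde,ujkg] -> 10 lines: aczry fiysr pazn udgde ujkg kyvtp cxlsi tzgk nuq yxc
Hunk 2: at line 4 remove [kyvtp,cxlsi] add [ppoc,zmxy] -> 10 lines: aczry fiysr pazn udgde ujkg ppoc zmxy tzgk nuq yxc
Hunk 3: at line 5 remove [ppoc,zmxy] add [vvyl,iwj] -> 10 lines: aczry fiysr pazn udgde ujkg vvyl iwj tzgk nuq yxc
Hunk 4: at line 5 remove [iwj] add [zzr,uxhlf] -> 11 lines: aczry fiysr pazn udgde ujkg vvyl zzr uxhlf tzgk nuq yxc
Hunk 5: at line 2 remove [udgde,ujkg,vvyl] add [xhx,gxxuo] -> 10 lines: aczry fiysr pazn xhx gxxuo zzr uxhlf tzgk nuq yxc
Hunk 6: at line 3 remove [gxxuo] add [mcdy] -> 10 lines: aczry fiysr pazn xhx mcdy zzr uxhlf tzgk nuq yxc

Answer: aczry
fiysr
pazn
xhx
mcdy
zzr
uxhlf
tzgk
nuq
yxc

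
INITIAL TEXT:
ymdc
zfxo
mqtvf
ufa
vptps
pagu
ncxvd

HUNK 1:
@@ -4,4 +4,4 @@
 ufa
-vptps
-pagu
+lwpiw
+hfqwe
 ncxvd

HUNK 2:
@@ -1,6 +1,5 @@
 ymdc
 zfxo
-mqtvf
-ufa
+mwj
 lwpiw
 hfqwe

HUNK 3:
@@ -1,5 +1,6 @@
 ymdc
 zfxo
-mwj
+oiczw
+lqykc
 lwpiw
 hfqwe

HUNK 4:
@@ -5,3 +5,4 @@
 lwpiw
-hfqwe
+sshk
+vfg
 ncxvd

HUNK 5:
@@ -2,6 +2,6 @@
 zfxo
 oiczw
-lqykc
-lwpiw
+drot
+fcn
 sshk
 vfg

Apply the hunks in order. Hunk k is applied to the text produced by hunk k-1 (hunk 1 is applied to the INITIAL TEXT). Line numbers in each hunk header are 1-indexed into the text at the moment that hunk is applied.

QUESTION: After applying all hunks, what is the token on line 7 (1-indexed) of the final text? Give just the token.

Answer: vfg

Derivation:
Hunk 1: at line 4 remove [vptps,pagu] add [lwpiw,hfqwe] -> 7 lines: ymdc zfxo mqtvf ufa lwpiw hfqwe ncxvd
Hunk 2: at line 1 remove [mqtvf,ufa] add [mwj] -> 6 lines: ymdc zfxo mwj lwpiw hfqwe ncxvd
Hunk 3: at line 1 remove [mwj] add [oiczw,lqykc] -> 7 lines: ymdc zfxo oiczw lqykc lwpiw hfqwe ncxvd
Hunk 4: at line 5 remove [hfqwe] add [sshk,vfg] -> 8 lines: ymdc zfxo oiczw lqykc lwpiw sshk vfg ncxvd
Hunk 5: at line 2 remove [lqykc,lwpiw] add [drot,fcn] -> 8 lines: ymdc zfxo oiczw drot fcn sshk vfg ncxvd
Final line 7: vfg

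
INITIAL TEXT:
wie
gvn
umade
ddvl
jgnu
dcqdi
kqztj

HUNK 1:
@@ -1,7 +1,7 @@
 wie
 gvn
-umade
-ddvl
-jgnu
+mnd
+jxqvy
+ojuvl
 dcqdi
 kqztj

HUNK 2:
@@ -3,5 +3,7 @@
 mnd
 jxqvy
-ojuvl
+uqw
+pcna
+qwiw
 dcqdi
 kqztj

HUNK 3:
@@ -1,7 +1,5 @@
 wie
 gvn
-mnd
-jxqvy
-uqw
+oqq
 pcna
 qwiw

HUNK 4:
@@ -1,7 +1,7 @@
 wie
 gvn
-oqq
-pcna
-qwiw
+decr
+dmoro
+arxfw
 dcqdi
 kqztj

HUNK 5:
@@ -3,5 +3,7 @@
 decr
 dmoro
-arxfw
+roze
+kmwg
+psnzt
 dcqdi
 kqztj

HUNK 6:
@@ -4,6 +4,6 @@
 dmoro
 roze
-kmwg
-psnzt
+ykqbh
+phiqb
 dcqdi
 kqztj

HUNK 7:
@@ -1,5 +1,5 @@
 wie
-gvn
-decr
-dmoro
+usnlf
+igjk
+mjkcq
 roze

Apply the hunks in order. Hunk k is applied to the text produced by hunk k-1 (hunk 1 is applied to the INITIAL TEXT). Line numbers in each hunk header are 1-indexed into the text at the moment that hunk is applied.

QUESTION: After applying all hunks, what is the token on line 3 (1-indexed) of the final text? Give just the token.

Hunk 1: at line 1 remove [umade,ddvl,jgnu] add [mnd,jxqvy,ojuvl] -> 7 lines: wie gvn mnd jxqvy ojuvl dcqdi kqztj
Hunk 2: at line 3 remove [ojuvl] add [uqw,pcna,qwiw] -> 9 lines: wie gvn mnd jxqvy uqw pcna qwiw dcqdi kqztj
Hunk 3: at line 1 remove [mnd,jxqvy,uqw] add [oqq] -> 7 lines: wie gvn oqq pcna qwiw dcqdi kqztj
Hunk 4: at line 1 remove [oqq,pcna,qwiw] add [decr,dmoro,arxfw] -> 7 lines: wie gvn decr dmoro arxfw dcqdi kqztj
Hunk 5: at line 3 remove [arxfw] add [roze,kmwg,psnzt] -> 9 lines: wie gvn decr dmoro roze kmwg psnzt dcqdi kqztj
Hunk 6: at line 4 remove [kmwg,psnzt] add [ykqbh,phiqb] -> 9 lines: wie gvn decr dmoro roze ykqbh phiqb dcqdi kqztj
Hunk 7: at line 1 remove [gvn,decr,dmoro] add [usnlf,igjk,mjkcq] -> 9 lines: wie usnlf igjk mjkcq roze ykqbh phiqb dcqdi kqztj
Final line 3: igjk

Answer: igjk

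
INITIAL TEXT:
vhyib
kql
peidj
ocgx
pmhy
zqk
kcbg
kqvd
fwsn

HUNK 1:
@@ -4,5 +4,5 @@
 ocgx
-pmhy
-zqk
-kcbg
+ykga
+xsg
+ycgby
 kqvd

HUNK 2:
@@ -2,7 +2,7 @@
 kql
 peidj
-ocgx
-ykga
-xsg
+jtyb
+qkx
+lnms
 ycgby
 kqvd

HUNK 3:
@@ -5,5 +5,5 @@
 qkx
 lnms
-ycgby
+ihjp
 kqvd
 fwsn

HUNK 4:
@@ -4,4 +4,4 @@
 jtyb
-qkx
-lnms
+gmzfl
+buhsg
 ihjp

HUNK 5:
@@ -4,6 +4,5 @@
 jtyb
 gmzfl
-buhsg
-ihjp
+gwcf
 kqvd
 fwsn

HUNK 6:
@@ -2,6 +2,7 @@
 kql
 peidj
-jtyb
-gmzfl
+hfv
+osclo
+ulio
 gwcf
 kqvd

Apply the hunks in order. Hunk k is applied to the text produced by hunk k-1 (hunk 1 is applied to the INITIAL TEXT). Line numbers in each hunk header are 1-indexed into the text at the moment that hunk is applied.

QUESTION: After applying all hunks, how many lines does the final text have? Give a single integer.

Answer: 9

Derivation:
Hunk 1: at line 4 remove [pmhy,zqk,kcbg] add [ykga,xsg,ycgby] -> 9 lines: vhyib kql peidj ocgx ykga xsg ycgby kqvd fwsn
Hunk 2: at line 2 remove [ocgx,ykga,xsg] add [jtyb,qkx,lnms] -> 9 lines: vhyib kql peidj jtyb qkx lnms ycgby kqvd fwsn
Hunk 3: at line 5 remove [ycgby] add [ihjp] -> 9 lines: vhyib kql peidj jtyb qkx lnms ihjp kqvd fwsn
Hunk 4: at line 4 remove [qkx,lnms] add [gmzfl,buhsg] -> 9 lines: vhyib kql peidj jtyb gmzfl buhsg ihjp kqvd fwsn
Hunk 5: at line 4 remove [buhsg,ihjp] add [gwcf] -> 8 lines: vhyib kql peidj jtyb gmzfl gwcf kqvd fwsn
Hunk 6: at line 2 remove [jtyb,gmzfl] add [hfv,osclo,ulio] -> 9 lines: vhyib kql peidj hfv osclo ulio gwcf kqvd fwsn
Final line count: 9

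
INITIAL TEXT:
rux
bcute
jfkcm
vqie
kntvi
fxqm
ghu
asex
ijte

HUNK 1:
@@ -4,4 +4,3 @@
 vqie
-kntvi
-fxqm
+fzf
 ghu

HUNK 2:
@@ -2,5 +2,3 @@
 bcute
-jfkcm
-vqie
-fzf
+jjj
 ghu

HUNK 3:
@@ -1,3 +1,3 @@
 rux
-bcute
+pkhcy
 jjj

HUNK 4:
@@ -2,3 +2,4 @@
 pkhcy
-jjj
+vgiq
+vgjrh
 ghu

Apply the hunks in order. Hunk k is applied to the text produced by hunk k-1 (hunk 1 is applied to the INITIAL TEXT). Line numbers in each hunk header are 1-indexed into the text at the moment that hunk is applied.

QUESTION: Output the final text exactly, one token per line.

Hunk 1: at line 4 remove [kntvi,fxqm] add [fzf] -> 8 lines: rux bcute jfkcm vqie fzf ghu asex ijte
Hunk 2: at line 2 remove [jfkcm,vqie,fzf] add [jjj] -> 6 lines: rux bcute jjj ghu asex ijte
Hunk 3: at line 1 remove [bcute] add [pkhcy] -> 6 lines: rux pkhcy jjj ghu asex ijte
Hunk 4: at line 2 remove [jjj] add [vgiq,vgjrh] -> 7 lines: rux pkhcy vgiq vgjrh ghu asex ijte

Answer: rux
pkhcy
vgiq
vgjrh
ghu
asex
ijte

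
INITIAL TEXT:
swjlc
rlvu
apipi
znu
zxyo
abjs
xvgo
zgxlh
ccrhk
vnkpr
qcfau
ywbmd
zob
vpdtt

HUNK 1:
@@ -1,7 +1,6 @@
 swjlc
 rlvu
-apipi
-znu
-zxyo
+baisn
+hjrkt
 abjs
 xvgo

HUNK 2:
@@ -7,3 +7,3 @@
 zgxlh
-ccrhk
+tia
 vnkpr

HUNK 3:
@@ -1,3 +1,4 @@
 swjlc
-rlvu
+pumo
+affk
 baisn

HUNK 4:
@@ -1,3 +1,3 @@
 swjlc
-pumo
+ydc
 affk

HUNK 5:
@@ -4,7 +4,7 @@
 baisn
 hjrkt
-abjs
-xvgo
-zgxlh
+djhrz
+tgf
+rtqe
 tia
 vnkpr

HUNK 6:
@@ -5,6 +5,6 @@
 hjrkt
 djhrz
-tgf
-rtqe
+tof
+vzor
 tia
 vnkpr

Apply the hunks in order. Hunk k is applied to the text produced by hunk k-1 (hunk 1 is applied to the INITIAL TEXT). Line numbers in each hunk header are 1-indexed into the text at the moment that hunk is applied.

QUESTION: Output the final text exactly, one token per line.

Answer: swjlc
ydc
affk
baisn
hjrkt
djhrz
tof
vzor
tia
vnkpr
qcfau
ywbmd
zob
vpdtt

Derivation:
Hunk 1: at line 1 remove [apipi,znu,zxyo] add [baisn,hjrkt] -> 13 lines: swjlc rlvu baisn hjrkt abjs xvgo zgxlh ccrhk vnkpr qcfau ywbmd zob vpdtt
Hunk 2: at line 7 remove [ccrhk] add [tia] -> 13 lines: swjlc rlvu baisn hjrkt abjs xvgo zgxlh tia vnkpr qcfau ywbmd zob vpdtt
Hunk 3: at line 1 remove [rlvu] add [pumo,affk] -> 14 lines: swjlc pumo affk baisn hjrkt abjs xvgo zgxlh tia vnkpr qcfau ywbmd zob vpdtt
Hunk 4: at line 1 remove [pumo] add [ydc] -> 14 lines: swjlc ydc affk baisn hjrkt abjs xvgo zgxlh tia vnkpr qcfau ywbmd zob vpdtt
Hunk 5: at line 4 remove [abjs,xvgo,zgxlh] add [djhrz,tgf,rtqe] -> 14 lines: swjlc ydc affk baisn hjrkt djhrz tgf rtqe tia vnkpr qcfau ywbmd zob vpdtt
Hunk 6: at line 5 remove [tgf,rtqe] add [tof,vzor] -> 14 lines: swjlc ydc affk baisn hjrkt djhrz tof vzor tia vnkpr qcfau ywbmd zob vpdtt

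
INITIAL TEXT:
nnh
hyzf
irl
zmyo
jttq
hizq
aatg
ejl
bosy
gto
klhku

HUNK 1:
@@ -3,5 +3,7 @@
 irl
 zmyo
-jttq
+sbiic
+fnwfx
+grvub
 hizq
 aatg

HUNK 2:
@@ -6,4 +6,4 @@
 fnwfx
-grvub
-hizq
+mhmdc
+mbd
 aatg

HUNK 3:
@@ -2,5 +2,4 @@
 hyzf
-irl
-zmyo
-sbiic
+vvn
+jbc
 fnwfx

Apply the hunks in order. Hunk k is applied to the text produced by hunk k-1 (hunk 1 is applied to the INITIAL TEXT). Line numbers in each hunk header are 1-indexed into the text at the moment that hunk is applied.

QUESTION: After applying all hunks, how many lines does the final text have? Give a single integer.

Hunk 1: at line 3 remove [jttq] add [sbiic,fnwfx,grvub] -> 13 lines: nnh hyzf irl zmyo sbiic fnwfx grvub hizq aatg ejl bosy gto klhku
Hunk 2: at line 6 remove [grvub,hizq] add [mhmdc,mbd] -> 13 lines: nnh hyzf irl zmyo sbiic fnwfx mhmdc mbd aatg ejl bosy gto klhku
Hunk 3: at line 2 remove [irl,zmyo,sbiic] add [vvn,jbc] -> 12 lines: nnh hyzf vvn jbc fnwfx mhmdc mbd aatg ejl bosy gto klhku
Final line count: 12

Answer: 12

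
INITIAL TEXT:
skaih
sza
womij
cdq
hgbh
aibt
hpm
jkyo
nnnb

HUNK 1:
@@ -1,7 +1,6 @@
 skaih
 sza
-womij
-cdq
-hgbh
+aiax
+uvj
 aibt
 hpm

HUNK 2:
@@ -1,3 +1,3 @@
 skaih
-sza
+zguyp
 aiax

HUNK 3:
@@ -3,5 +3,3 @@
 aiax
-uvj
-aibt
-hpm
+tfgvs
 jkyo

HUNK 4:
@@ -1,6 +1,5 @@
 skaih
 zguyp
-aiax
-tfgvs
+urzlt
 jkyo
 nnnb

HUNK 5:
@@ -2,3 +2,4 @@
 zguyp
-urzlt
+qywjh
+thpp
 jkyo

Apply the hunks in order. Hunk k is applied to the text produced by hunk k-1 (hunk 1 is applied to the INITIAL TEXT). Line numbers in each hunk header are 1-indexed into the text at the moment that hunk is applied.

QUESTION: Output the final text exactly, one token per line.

Hunk 1: at line 1 remove [womij,cdq,hgbh] add [aiax,uvj] -> 8 lines: skaih sza aiax uvj aibt hpm jkyo nnnb
Hunk 2: at line 1 remove [sza] add [zguyp] -> 8 lines: skaih zguyp aiax uvj aibt hpm jkyo nnnb
Hunk 3: at line 3 remove [uvj,aibt,hpm] add [tfgvs] -> 6 lines: skaih zguyp aiax tfgvs jkyo nnnb
Hunk 4: at line 1 remove [aiax,tfgvs] add [urzlt] -> 5 lines: skaih zguyp urzlt jkyo nnnb
Hunk 5: at line 2 remove [urzlt] add [qywjh,thpp] -> 6 lines: skaih zguyp qywjh thpp jkyo nnnb

Answer: skaih
zguyp
qywjh
thpp
jkyo
nnnb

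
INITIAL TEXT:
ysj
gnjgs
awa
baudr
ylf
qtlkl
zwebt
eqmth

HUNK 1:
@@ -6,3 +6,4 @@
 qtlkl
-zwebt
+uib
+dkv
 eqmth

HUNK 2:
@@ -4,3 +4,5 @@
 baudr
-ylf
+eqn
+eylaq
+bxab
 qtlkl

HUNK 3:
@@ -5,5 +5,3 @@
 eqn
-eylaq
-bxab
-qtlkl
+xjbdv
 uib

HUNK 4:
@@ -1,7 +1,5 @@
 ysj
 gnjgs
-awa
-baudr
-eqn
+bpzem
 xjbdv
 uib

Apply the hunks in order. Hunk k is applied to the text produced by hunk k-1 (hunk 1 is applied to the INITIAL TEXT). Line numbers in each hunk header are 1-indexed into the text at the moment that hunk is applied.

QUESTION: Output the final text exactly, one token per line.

Answer: ysj
gnjgs
bpzem
xjbdv
uib
dkv
eqmth

Derivation:
Hunk 1: at line 6 remove [zwebt] add [uib,dkv] -> 9 lines: ysj gnjgs awa baudr ylf qtlkl uib dkv eqmth
Hunk 2: at line 4 remove [ylf] add [eqn,eylaq,bxab] -> 11 lines: ysj gnjgs awa baudr eqn eylaq bxab qtlkl uib dkv eqmth
Hunk 3: at line 5 remove [eylaq,bxab,qtlkl] add [xjbdv] -> 9 lines: ysj gnjgs awa baudr eqn xjbdv uib dkv eqmth
Hunk 4: at line 1 remove [awa,baudr,eqn] add [bpzem] -> 7 lines: ysj gnjgs bpzem xjbdv uib dkv eqmth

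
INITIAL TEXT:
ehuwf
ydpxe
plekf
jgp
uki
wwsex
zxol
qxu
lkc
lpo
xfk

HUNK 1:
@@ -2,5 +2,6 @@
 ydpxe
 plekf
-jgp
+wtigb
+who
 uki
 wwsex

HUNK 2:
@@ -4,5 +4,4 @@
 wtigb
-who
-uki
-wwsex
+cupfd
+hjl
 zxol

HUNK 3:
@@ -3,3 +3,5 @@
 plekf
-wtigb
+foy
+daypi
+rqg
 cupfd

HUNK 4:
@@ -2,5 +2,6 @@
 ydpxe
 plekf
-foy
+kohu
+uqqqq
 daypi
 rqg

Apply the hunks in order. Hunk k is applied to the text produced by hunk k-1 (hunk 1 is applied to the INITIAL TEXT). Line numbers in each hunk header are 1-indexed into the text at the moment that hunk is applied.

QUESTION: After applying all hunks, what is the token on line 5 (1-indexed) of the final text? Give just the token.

Answer: uqqqq

Derivation:
Hunk 1: at line 2 remove [jgp] add [wtigb,who] -> 12 lines: ehuwf ydpxe plekf wtigb who uki wwsex zxol qxu lkc lpo xfk
Hunk 2: at line 4 remove [who,uki,wwsex] add [cupfd,hjl] -> 11 lines: ehuwf ydpxe plekf wtigb cupfd hjl zxol qxu lkc lpo xfk
Hunk 3: at line 3 remove [wtigb] add [foy,daypi,rqg] -> 13 lines: ehuwf ydpxe plekf foy daypi rqg cupfd hjl zxol qxu lkc lpo xfk
Hunk 4: at line 2 remove [foy] add [kohu,uqqqq] -> 14 lines: ehuwf ydpxe plekf kohu uqqqq daypi rqg cupfd hjl zxol qxu lkc lpo xfk
Final line 5: uqqqq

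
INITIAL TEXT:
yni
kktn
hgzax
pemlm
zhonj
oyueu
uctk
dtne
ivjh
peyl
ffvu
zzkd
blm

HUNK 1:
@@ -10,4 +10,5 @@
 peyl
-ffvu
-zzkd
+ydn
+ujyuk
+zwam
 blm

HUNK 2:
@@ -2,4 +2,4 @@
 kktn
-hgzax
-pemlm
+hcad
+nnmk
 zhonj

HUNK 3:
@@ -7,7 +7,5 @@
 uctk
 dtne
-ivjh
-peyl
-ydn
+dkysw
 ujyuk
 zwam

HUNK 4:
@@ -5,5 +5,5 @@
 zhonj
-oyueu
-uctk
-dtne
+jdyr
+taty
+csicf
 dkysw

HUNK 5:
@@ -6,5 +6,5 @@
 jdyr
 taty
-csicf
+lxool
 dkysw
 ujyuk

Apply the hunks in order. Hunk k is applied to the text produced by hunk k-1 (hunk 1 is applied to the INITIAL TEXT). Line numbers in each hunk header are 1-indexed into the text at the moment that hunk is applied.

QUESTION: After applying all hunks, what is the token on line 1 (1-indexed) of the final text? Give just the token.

Answer: yni

Derivation:
Hunk 1: at line 10 remove [ffvu,zzkd] add [ydn,ujyuk,zwam] -> 14 lines: yni kktn hgzax pemlm zhonj oyueu uctk dtne ivjh peyl ydn ujyuk zwam blm
Hunk 2: at line 2 remove [hgzax,pemlm] add [hcad,nnmk] -> 14 lines: yni kktn hcad nnmk zhonj oyueu uctk dtne ivjh peyl ydn ujyuk zwam blm
Hunk 3: at line 7 remove [ivjh,peyl,ydn] add [dkysw] -> 12 lines: yni kktn hcad nnmk zhonj oyueu uctk dtne dkysw ujyuk zwam blm
Hunk 4: at line 5 remove [oyueu,uctk,dtne] add [jdyr,taty,csicf] -> 12 lines: yni kktn hcad nnmk zhonj jdyr taty csicf dkysw ujyuk zwam blm
Hunk 5: at line 6 remove [csicf] add [lxool] -> 12 lines: yni kktn hcad nnmk zhonj jdyr taty lxool dkysw ujyuk zwam blm
Final line 1: yni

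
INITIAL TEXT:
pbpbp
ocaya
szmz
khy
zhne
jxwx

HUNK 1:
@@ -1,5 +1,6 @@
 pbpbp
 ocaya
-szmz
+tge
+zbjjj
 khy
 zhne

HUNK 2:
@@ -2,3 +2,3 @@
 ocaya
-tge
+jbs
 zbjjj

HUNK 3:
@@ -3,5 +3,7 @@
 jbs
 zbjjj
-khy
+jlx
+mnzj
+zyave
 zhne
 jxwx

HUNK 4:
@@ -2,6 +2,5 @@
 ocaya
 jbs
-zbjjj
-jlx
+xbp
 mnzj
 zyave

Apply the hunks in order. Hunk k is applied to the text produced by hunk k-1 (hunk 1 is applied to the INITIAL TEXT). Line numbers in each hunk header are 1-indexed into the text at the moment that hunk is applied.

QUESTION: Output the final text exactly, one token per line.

Hunk 1: at line 1 remove [szmz] add [tge,zbjjj] -> 7 lines: pbpbp ocaya tge zbjjj khy zhne jxwx
Hunk 2: at line 2 remove [tge] add [jbs] -> 7 lines: pbpbp ocaya jbs zbjjj khy zhne jxwx
Hunk 3: at line 3 remove [khy] add [jlx,mnzj,zyave] -> 9 lines: pbpbp ocaya jbs zbjjj jlx mnzj zyave zhne jxwx
Hunk 4: at line 2 remove [zbjjj,jlx] add [xbp] -> 8 lines: pbpbp ocaya jbs xbp mnzj zyave zhne jxwx

Answer: pbpbp
ocaya
jbs
xbp
mnzj
zyave
zhne
jxwx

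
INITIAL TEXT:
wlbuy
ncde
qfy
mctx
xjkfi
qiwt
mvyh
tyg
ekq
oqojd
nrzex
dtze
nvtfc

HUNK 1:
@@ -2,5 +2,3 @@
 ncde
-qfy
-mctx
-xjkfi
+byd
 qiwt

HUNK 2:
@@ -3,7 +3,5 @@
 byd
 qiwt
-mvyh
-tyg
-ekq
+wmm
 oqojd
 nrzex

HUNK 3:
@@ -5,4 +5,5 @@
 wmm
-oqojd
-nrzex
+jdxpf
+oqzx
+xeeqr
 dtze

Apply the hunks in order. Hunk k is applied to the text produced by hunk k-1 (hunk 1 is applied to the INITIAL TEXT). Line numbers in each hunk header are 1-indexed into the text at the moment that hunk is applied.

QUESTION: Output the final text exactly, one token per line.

Hunk 1: at line 2 remove [qfy,mctx,xjkfi] add [byd] -> 11 lines: wlbuy ncde byd qiwt mvyh tyg ekq oqojd nrzex dtze nvtfc
Hunk 2: at line 3 remove [mvyh,tyg,ekq] add [wmm] -> 9 lines: wlbuy ncde byd qiwt wmm oqojd nrzex dtze nvtfc
Hunk 3: at line 5 remove [oqojd,nrzex] add [jdxpf,oqzx,xeeqr] -> 10 lines: wlbuy ncde byd qiwt wmm jdxpf oqzx xeeqr dtze nvtfc

Answer: wlbuy
ncde
byd
qiwt
wmm
jdxpf
oqzx
xeeqr
dtze
nvtfc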